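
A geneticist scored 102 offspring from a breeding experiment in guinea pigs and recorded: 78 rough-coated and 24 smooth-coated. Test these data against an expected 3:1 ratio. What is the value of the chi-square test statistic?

Under the 3:1 hypothesis (Σ ratio = 4, N = 102):
  rough-coated: 102 × 3/4 = 76.5
  smooth-coated: 102 × 1/4 = 25.5
χ² = Σ (O − E)² / E
  rough-coated: (78 − 76.5)² / 76.5 = 0.0294
  smooth-coated: (24 − 25.5)² / 25.5 = 0.0882
χ² = 0.0294 + 0.0882 = 0.1176 ≈ 0.118

0.118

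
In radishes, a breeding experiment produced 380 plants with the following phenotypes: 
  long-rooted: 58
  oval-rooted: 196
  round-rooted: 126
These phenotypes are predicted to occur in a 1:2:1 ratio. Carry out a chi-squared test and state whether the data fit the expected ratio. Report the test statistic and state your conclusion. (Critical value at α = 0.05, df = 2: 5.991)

Total ratio parts = 4. Expected numbers out of 380:
  long-rooted: 380 × 1/4 = 95
  oval-rooted: 380 × 2/4 = 190
  round-rooted: 380 × 1/4 = 95
χ² = Σ (O − E)² / E
  long-rooted: (58 − 95)² / 95 = 14.4105
  oval-rooted: (196 − 190)² / 190 = 0.1895
  round-rooted: (126 − 95)² / 95 = 10.1158
χ² = 14.4105 + 0.1895 + 10.1158 = 24.7158 ≈ 24.716
Degrees of freedom = 3 − 1 = 2; critical value at α = 0.05 is 5.991.
Since 24.716 > 5.991, we reject the null hypothesis — the data do not fit the 1:2:1 ratio.

24.716; not consistent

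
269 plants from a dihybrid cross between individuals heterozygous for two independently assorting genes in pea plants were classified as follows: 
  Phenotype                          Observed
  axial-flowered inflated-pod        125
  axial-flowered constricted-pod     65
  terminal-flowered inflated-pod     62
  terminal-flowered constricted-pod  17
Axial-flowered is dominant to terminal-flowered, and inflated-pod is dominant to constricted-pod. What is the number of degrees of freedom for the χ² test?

A dihybrid F₂ with independent assortment and complete dominance at both loci gives a 9:3:3:1 phenotypic ratio.
A goodness-of-fit test with 4 phenotype classes has df = 4 − 1 = 3.

3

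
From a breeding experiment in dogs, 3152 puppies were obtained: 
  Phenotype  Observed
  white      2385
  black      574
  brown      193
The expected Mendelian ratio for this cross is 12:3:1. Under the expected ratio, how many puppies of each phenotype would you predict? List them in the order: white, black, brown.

2364, 591, 197

Expected counts for N = 3152 under a 12:3:1 ratio (total parts = 16):
  white: 3152 × 12/16 = 2364
  black: 3152 × 3/16 = 591
  brown: 3152 × 1/16 = 197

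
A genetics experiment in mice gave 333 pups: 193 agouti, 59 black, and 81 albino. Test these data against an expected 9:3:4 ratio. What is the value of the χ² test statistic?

The 9:3:4 ratio has 16 parts, so with N = 333 the expected counts are:
  agouti: 333 × 9/16 = 187.3125
  black: 333 × 3/16 = 62.4375
  albino: 333 × 4/16 = 83.25
χ² = Σ (O − E)² / E
  agouti: (193 − 187.3125)² / 187.3125 = 0.1727
  black: (59 − 62.4375)² / 62.4375 = 0.1893
  albino: (81 − 83.25)² / 83.25 = 0.0608
χ² = 0.1727 + 0.1893 + 0.0608 = 0.4228 ≈ 0.423

0.423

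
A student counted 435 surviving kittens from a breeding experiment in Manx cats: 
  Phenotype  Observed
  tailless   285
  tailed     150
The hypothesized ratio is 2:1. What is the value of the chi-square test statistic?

0.259

Expected counts for N = 435 under a 2:1 ratio (total parts = 3):
  tailless: 435 × 2/3 = 290
  tailed: 435 × 1/3 = 145
χ² = Σ (O − E)² / E
  tailless: (285 − 290)² / 290 = 0.0862
  tailed: (150 − 145)² / 145 = 0.1724
χ² = 0.0862 + 0.1724 = 0.2586 ≈ 0.259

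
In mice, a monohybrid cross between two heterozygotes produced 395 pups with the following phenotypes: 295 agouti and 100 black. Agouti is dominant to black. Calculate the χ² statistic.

0.021

For a monohybrid cross between heterozygotes with complete dominance, the expected phenotypic ratio is 3:1.
The 3:1 ratio has 4 parts, so with N = 395 the expected counts are:
  agouti: 395 × 3/4 = 296.25
  black: 395 × 1/4 = 98.75
χ² = Σ (O − E)² / E
  agouti: (295 − 296.25)² / 296.25 = 0.0053
  black: (100 − 98.75)² / 98.75 = 0.0158
χ² = 0.0053 + 0.0158 = 0.0211 ≈ 0.021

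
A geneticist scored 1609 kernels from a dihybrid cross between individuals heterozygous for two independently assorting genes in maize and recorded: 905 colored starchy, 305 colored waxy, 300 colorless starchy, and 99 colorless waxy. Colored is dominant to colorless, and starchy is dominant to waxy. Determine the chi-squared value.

A dihybrid F₂ with independent assortment and complete dominance at both loci gives a 9:3:3:1 phenotypic ratio.
Total ratio parts = 16. Expected numbers out of 1609:
  colored starchy: 1609 × 9/16 = 905.0625
  colored waxy: 1609 × 3/16 = 301.6875
  colorless starchy: 1609 × 3/16 = 301.6875
  colorless waxy: 1609 × 1/16 = 100.5625
χ² = Σ (O − E)² / E
  colored starchy: (905 − 905.0625)² / 905.0625 = 0.0000
  colored waxy: (305 − 301.6875)² / 301.6875 = 0.0364
  colorless starchy: (300 − 301.6875)² / 301.6875 = 0.0094
  colorless waxy: (99 − 100.5625)² / 100.5625 = 0.0243
χ² = 0.0000 + 0.0364 + 0.0094 + 0.0243 = 0.0701 ≈ 0.070

0.070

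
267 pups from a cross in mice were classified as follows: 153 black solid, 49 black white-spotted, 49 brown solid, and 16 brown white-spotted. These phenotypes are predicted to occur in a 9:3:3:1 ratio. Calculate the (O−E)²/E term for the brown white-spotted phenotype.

Total ratio parts = 16. Expected numbers out of 267:
  black solid: 267 × 9/16 = 150.1875
  black white-spotted: 267 × 3/16 = 50.0625
  brown solid: 267 × 3/16 = 50.0625
  brown white-spotted: 267 × 1/16 = 16.6875
Contribution of brown white-spotted: (16 − 16.6875)² / 16.6875 = 0.0283

0.028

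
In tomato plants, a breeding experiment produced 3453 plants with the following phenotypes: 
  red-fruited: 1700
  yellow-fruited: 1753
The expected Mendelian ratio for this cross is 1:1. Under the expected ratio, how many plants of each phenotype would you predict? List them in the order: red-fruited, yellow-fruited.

Total ratio parts = 2. Expected numbers out of 3453:
  red-fruited: 3453 × 1/2 = 1726.5
  yellow-fruited: 3453 × 1/2 = 1726.5

1726.5, 1726.5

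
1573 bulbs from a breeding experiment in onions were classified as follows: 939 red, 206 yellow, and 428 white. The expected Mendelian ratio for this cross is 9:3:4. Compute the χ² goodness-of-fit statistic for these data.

Total ratio parts = 16. Expected numbers out of 1573:
  red: 1573 × 9/16 = 884.8125
  yellow: 1573 × 3/16 = 294.9375
  white: 1573 × 4/16 = 393.25
χ² = Σ (O − E)² / E
  red: (939 − 884.8125)² / 884.8125 = 3.3185
  yellow: (206 − 294.9375)² / 294.9375 = 26.8188
  white: (428 − 393.25)² / 393.25 = 3.0707
χ² = 3.3185 + 26.8188 + 3.0707 = 33.208

33.208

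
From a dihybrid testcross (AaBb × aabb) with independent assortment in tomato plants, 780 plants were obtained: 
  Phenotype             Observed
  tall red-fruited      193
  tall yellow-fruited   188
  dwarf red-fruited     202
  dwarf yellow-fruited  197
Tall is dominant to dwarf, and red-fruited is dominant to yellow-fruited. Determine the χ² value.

A dihybrid testcross with independent assortment gives a 1:1:1:1 ratio.
Expected counts for N = 780 under a 1:1:1:1 ratio (total parts = 4):
  tall red-fruited: 780 × 1/4 = 195
  tall yellow-fruited: 780 × 1/4 = 195
  dwarf red-fruited: 780 × 1/4 = 195
  dwarf yellow-fruited: 780 × 1/4 = 195
χ² = Σ (O − E)² / E
  tall red-fruited: (193 − 195)² / 195 = 0.0205
  tall yellow-fruited: (188 − 195)² / 195 = 0.2513
  dwarf red-fruited: (202 − 195)² / 195 = 0.2513
  dwarf yellow-fruited: (197 − 195)² / 195 = 0.0205
χ² = 0.0205 + 0.2513 + 0.2513 + 0.0205 = 0.5436 ≈ 0.544

0.544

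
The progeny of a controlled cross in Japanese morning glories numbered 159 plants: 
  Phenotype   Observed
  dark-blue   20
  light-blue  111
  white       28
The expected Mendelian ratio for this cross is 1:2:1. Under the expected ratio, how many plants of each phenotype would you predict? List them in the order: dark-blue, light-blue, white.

39.75, 79.5, 39.75

Under the 1:2:1 hypothesis (Σ ratio = 4, N = 159):
  dark-blue: 159 × 1/4 = 39.75
  light-blue: 159 × 2/4 = 79.5
  white: 159 × 1/4 = 39.75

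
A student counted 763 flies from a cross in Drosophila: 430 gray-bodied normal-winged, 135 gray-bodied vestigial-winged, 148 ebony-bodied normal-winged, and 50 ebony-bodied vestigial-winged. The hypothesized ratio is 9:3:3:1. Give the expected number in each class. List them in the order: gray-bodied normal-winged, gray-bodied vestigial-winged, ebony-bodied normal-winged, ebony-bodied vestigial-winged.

429.1875, 143.0625, 143.0625, 47.6875

Under the 9:3:3:1 hypothesis (Σ ratio = 16, N = 763):
  gray-bodied normal-winged: 763 × 9/16 = 429.1875
  gray-bodied vestigial-winged: 763 × 3/16 = 143.0625
  ebony-bodied normal-winged: 763 × 3/16 = 143.0625
  ebony-bodied vestigial-winged: 763 × 1/16 = 47.6875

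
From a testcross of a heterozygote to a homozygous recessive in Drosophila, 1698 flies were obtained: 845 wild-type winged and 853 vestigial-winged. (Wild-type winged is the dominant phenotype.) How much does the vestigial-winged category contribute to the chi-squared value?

0.019

A testcross of a heterozygote (Aa × aa) gives a 1:1 phenotypic ratio.
Expected counts for N = 1698 under a 1:1 ratio (total parts = 2):
  wild-type winged: 1698 × 1/2 = 849
  vestigial-winged: 1698 × 1/2 = 849
Contribution of vestigial-winged: (853 − 849)² / 849 = 0.0188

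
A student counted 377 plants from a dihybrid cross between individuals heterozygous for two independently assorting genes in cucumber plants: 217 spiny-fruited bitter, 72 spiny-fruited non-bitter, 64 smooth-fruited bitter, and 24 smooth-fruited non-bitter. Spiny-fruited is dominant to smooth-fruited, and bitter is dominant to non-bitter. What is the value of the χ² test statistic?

A dihybrid F₂ with independent assortment and complete dominance at both loci gives a 9:3:3:1 phenotypic ratio.
Expected counts for N = 377 under a 9:3:3:1 ratio (total parts = 16):
  spiny-fruited bitter: 377 × 9/16 = 212.0625
  spiny-fruited non-bitter: 377 × 3/16 = 70.6875
  smooth-fruited bitter: 377 × 3/16 = 70.6875
  smooth-fruited non-bitter: 377 × 1/16 = 23.5625
χ² = Σ (O − E)² / E
  spiny-fruited bitter: (217 − 212.0625)² / 212.0625 = 0.1150
  spiny-fruited non-bitter: (72 − 70.6875)² / 70.6875 = 0.0244
  smooth-fruited bitter: (64 − 70.6875)² / 70.6875 = 0.6327
  smooth-fruited non-bitter: (24 − 23.5625)² / 23.5625 = 0.0081
χ² = 0.1150 + 0.0244 + 0.6327 + 0.0081 = 0.7802 ≈ 0.780

0.780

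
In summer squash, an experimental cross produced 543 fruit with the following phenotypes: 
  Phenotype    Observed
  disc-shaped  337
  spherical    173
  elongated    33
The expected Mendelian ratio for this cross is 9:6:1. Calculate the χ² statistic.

Under the 9:6:1 hypothesis (Σ ratio = 16, N = 543):
  disc-shaped: 543 × 9/16 = 305.4375
  spherical: 543 × 6/16 = 203.625
  elongated: 543 × 1/16 = 33.9375
χ² = Σ (O − E)² / E
  disc-shaped: (337 − 305.4375)² / 305.4375 = 3.2615
  spherical: (173 − 203.625)² / 203.625 = 4.6060
  elongated: (33 − 33.9375)² / 33.9375 = 0.0259
χ² = 3.2615 + 4.6060 + 0.0259 = 7.8934 ≈ 7.893

7.893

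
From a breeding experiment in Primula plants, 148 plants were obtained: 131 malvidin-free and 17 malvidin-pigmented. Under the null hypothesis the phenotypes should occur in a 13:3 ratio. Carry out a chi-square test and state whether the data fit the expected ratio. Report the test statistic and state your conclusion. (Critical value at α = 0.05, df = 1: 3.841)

Under the 13:3 hypothesis (Σ ratio = 16, N = 148):
  malvidin-free: 148 × 13/16 = 120.25
  malvidin-pigmented: 148 × 3/16 = 27.75
χ² = Σ (O − E)² / E
  malvidin-free: (131 − 120.25)² / 120.25 = 0.9610
  malvidin-pigmented: (17 − 27.75)² / 27.75 = 4.1644
χ² = 0.9610 + 4.1644 = 5.1254 ≈ 5.125
Degrees of freedom = 2 − 1 = 1; critical value at α = 0.05 is 3.841.
Since 5.125 > 3.841, we reject the null hypothesis — the data do not fit the 13:3 ratio.

5.125; not consistent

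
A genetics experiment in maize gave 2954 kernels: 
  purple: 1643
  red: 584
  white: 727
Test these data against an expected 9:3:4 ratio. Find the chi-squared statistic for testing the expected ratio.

Under the 9:3:4 hypothesis (Σ ratio = 16, N = 2954):
  purple: 2954 × 9/16 = 1661.625
  red: 2954 × 3/16 = 553.875
  white: 2954 × 4/16 = 738.5
χ² = Σ (O − E)² / E
  purple: (1643 − 1661.625)² / 1661.625 = 0.2088
  red: (584 − 553.875)² / 553.875 = 1.6385
  white: (727 − 738.5)² / 738.5 = 0.1791
χ² = 0.2088 + 1.6385 + 0.1791 = 2.0264 ≈ 2.026

2.026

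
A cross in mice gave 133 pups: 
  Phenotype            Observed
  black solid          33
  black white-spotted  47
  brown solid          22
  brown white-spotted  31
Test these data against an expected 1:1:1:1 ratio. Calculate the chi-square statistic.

9.647

The 1:1:1:1 ratio has 4 parts, so with N = 133 the expected counts are:
  black solid: 133 × 1/4 = 33.25
  black white-spotted: 133 × 1/4 = 33.25
  brown solid: 133 × 1/4 = 33.25
  brown white-spotted: 133 × 1/4 = 33.25
χ² = Σ (O − E)² / E
  black solid: (33 − 33.25)² / 33.25 = 0.0019
  black white-spotted: (47 − 33.25)² / 33.25 = 5.6861
  brown solid: (22 − 33.25)² / 33.25 = 3.8064
  brown white-spotted: (31 − 33.25)² / 33.25 = 0.1523
χ² = 0.0019 + 5.6861 + 3.8064 + 0.1523 = 9.6467 ≈ 9.647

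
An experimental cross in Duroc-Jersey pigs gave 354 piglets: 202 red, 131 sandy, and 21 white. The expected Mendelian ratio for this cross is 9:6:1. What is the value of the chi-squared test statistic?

Under the 9:6:1 hypothesis (Σ ratio = 16, N = 354):
  red: 354 × 9/16 = 199.125
  sandy: 354 × 6/16 = 132.75
  white: 354 × 1/16 = 22.125
χ² = Σ (O − E)² / E
  red: (202 − 199.125)² / 199.125 = 0.0415
  sandy: (131 − 132.75)² / 132.75 = 0.0231
  white: (21 − 22.125)² / 22.125 = 0.0572
χ² = 0.0415 + 0.0231 + 0.0572 = 0.1218 ≈ 0.122

0.122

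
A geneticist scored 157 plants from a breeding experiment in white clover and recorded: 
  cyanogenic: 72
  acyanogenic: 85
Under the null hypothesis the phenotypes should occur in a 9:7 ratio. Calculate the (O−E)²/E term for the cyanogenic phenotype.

Expected counts for N = 157 under a 9:7 ratio (total parts = 16):
  cyanogenic: 157 × 9/16 = 88.3125
  acyanogenic: 157 × 7/16 = 68.6875
Contribution of cyanogenic: (72 − 88.3125)² / 88.3125 = 3.0131

3.013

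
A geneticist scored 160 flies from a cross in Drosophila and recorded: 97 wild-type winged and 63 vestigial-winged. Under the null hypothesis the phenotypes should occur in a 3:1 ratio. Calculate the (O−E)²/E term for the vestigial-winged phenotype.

13.225

Under the 3:1 hypothesis (Σ ratio = 4, N = 160):
  wild-type winged: 160 × 3/4 = 120
  vestigial-winged: 160 × 1/4 = 40
Contribution of vestigial-winged: (63 − 40)² / 40 = 13.2250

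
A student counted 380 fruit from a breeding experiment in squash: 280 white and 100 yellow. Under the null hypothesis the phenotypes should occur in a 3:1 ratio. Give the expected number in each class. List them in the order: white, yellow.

285, 95

Under the 3:1 hypothesis (Σ ratio = 4, N = 380):
  white: 380 × 3/4 = 285
  yellow: 380 × 1/4 = 95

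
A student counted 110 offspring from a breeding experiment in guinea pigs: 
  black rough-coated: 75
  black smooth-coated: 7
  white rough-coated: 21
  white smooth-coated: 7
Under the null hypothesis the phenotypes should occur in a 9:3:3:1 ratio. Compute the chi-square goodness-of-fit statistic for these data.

11.794

Total ratio parts = 16. Expected numbers out of 110:
  black rough-coated: 110 × 9/16 = 61.875
  black smooth-coated: 110 × 3/16 = 20.625
  white rough-coated: 110 × 3/16 = 20.625
  white smooth-coated: 110 × 1/16 = 6.875
χ² = Σ (O − E)² / E
  black rough-coated: (75 − 61.875)² / 61.875 = 2.7841
  black smooth-coated: (7 − 20.625)² / 20.625 = 9.0008
  white rough-coated: (21 − 20.625)² / 20.625 = 0.0068
  white smooth-coated: (7 − 6.875)² / 6.875 = 0.0023
χ² = 2.7841 + 9.0008 + 0.0068 + 0.0023 = 11.794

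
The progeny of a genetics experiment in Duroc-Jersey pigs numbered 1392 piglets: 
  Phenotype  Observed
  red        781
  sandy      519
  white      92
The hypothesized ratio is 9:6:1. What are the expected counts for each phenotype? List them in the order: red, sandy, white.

783, 522, 87

The 9:6:1 ratio has 16 parts, so with N = 1392 the expected counts are:
  red: 1392 × 9/16 = 783
  sandy: 1392 × 6/16 = 522
  white: 1392 × 1/16 = 87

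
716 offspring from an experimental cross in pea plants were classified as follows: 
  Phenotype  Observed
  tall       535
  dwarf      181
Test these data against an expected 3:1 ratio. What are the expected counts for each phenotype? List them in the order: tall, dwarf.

537, 179

The 3:1 ratio has 4 parts, so with N = 716 the expected counts are:
  tall: 716 × 3/4 = 537
  dwarf: 716 × 1/4 = 179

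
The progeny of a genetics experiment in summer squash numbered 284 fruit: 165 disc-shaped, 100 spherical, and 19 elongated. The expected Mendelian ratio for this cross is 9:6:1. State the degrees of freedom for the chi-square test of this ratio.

A goodness-of-fit test with 3 phenotype classes has df = 3 − 1 = 2.

2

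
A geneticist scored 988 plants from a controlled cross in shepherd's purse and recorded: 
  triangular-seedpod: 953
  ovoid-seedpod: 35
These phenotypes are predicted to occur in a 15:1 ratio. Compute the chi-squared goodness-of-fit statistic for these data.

Expected counts for N = 988 under a 15:1 ratio (total parts = 16):
  triangular-seedpod: 988 × 15/16 = 926.25
  ovoid-seedpod: 988 × 1/16 = 61.75
χ² = Σ (O − E)² / E
  triangular-seedpod: (953 − 926.25)² / 926.25 = 0.7725
  ovoid-seedpod: (35 − 61.75)² / 61.75 = 11.5881
χ² = 0.7725 + 11.5881 = 12.3606 ≈ 12.361

12.361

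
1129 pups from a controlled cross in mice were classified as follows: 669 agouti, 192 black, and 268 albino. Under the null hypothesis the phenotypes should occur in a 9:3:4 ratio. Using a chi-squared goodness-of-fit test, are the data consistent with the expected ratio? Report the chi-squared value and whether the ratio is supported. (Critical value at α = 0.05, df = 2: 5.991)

4.364; consistent

Total ratio parts = 16. Expected numbers out of 1129:
  agouti: 1129 × 9/16 = 635.0625
  black: 1129 × 3/16 = 211.6875
  albino: 1129 × 4/16 = 282.25
χ² = Σ (O − E)² / E
  agouti: (669 − 635.0625)² / 635.0625 = 1.8136
  black: (192 − 211.6875)² / 211.6875 = 1.8310
  albino: (268 − 282.25)² / 282.25 = 0.7194
χ² = 1.8136 + 1.8310 + 0.7194 = 4.364
Degrees of freedom = 3 − 1 = 2; critical value at α = 0.05 is 5.991.
Since 4.364 < 5.991, we fail to reject the null hypothesis — the data are consistent with the 9:3:4 ratio.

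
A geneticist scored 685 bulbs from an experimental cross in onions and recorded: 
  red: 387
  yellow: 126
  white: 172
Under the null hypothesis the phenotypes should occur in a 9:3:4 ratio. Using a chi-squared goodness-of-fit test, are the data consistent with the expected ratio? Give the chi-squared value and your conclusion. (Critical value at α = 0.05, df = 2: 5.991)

Total ratio parts = 16. Expected numbers out of 685:
  red: 685 × 9/16 = 385.3125
  yellow: 685 × 3/16 = 128.4375
  white: 685 × 4/16 = 171.25
χ² = Σ (O − E)² / E
  red: (387 − 385.3125)² / 385.3125 = 0.0074
  yellow: (126 − 128.4375)² / 128.4375 = 0.0463
  white: (172 − 171.25)² / 171.25 = 0.0033
χ² = 0.0074 + 0.0463 + 0.0033 = 0.057
Degrees of freedom = 3 − 1 = 2; critical value at α = 0.05 is 5.991.
Since 0.057 < 5.991, we fail to reject the null hypothesis — the data are consistent with the 9:3:4 ratio.

0.057; consistent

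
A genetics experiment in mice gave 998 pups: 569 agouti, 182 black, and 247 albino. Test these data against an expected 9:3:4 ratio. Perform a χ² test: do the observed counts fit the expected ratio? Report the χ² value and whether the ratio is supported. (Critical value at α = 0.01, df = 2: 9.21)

Expected counts for N = 998 under a 9:3:4 ratio (total parts = 16):
  agouti: 998 × 9/16 = 561.375
  black: 998 × 3/16 = 187.125
  albino: 998 × 4/16 = 249.5
χ² = Σ (O − E)² / E
  agouti: (569 − 561.375)² / 561.375 = 0.1036
  black: (182 − 187.125)² / 187.125 = 0.1404
  albino: (247 − 249.5)² / 249.5 = 0.0251
χ² = 0.1036 + 0.1404 + 0.0251 = 0.2691 ≈ 0.269
Degrees of freedom = 3 − 1 = 2; critical value at α = 0.01 is 9.21.
Since 0.269 < 9.21, we fail to reject the null hypothesis — the data are consistent with the 9:3:4 ratio.

0.269; consistent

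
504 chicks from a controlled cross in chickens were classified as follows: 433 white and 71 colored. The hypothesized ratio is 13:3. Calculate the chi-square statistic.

7.193

The 13:3 ratio has 16 parts, so with N = 504 the expected counts are:
  white: 504 × 13/16 = 409.5
  colored: 504 × 3/16 = 94.5
χ² = Σ (O − E)² / E
  white: (433 − 409.5)² / 409.5 = 1.3486
  colored: (71 − 94.5)² / 94.5 = 5.8439
χ² = 1.3486 + 5.8439 = 7.1925 ≈ 7.193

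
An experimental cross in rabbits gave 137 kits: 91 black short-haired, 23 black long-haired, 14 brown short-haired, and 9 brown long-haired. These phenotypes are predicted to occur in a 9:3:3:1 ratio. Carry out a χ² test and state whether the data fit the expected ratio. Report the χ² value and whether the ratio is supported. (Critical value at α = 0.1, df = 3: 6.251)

8.142; not consistent

The 9:3:3:1 ratio has 16 parts, so with N = 137 the expected counts are:
  black short-haired: 137 × 9/16 = 77.0625
  black long-haired: 137 × 3/16 = 25.6875
  brown short-haired: 137 × 3/16 = 25.6875
  brown long-haired: 137 × 1/16 = 8.5625
χ² = Σ (O − E)² / E
  black short-haired: (91 − 77.0625)² / 77.0625 = 2.5207
  black long-haired: (23 − 25.6875)² / 25.6875 = 0.2812
  brown short-haired: (14 − 25.6875)² / 25.6875 = 5.3177
  brown long-haired: (9 − 8.5625)² / 8.5625 = 0.0224
χ² = 2.5207 + 0.2812 + 5.3177 + 0.0224 = 8.142
Degrees of freedom = 4 − 1 = 3; critical value at α = 0.1 is 6.251.
Since 8.142 > 6.251, we reject the null hypothesis — the data do not fit the 9:3:3:1 ratio.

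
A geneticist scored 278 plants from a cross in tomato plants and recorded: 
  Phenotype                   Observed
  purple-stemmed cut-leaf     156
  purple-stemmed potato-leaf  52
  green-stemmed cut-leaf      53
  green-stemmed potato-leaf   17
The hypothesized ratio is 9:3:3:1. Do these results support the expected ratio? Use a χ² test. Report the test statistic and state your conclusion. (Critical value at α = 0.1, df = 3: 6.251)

Expected counts for N = 278 under a 9:3:3:1 ratio (total parts = 16):
  purple-stemmed cut-leaf: 278 × 9/16 = 156.375
  purple-stemmed potato-leaf: 278 × 3/16 = 52.125
  green-stemmed cut-leaf: 278 × 3/16 = 52.125
  green-stemmed potato-leaf: 278 × 1/16 = 17.375
χ² = Σ (O − E)² / E
  purple-stemmed cut-leaf: (156 − 156.375)² / 156.375 = 0.0009
  purple-stemmed potato-leaf: (52 − 52.125)² / 52.125 = 0.0003
  green-stemmed cut-leaf: (53 − 52.125)² / 52.125 = 0.0147
  green-stemmed potato-leaf: (17 − 17.375)² / 17.375 = 0.0081
χ² = 0.0009 + 0.0003 + 0.0147 + 0.0081 = 0.024
Degrees of freedom = 4 − 1 = 3; critical value at α = 0.1 is 6.251.
Since 0.024 < 6.251, we fail to reject the null hypothesis — the data are consistent with the 9:3:3:1 ratio.

0.024; consistent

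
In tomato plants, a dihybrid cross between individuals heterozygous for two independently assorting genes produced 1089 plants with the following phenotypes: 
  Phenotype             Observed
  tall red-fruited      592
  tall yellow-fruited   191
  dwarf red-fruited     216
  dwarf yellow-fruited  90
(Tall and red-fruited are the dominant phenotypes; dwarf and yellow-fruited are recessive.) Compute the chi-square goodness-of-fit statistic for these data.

9.296

A dihybrid F₂ with independent assortment and complete dominance at both loci gives a 9:3:3:1 phenotypic ratio.
Total ratio parts = 16. Expected numbers out of 1089:
  tall red-fruited: 1089 × 9/16 = 612.5625
  tall yellow-fruited: 1089 × 3/16 = 204.1875
  dwarf red-fruited: 1089 × 3/16 = 204.1875
  dwarf yellow-fruited: 1089 × 1/16 = 68.0625
χ² = Σ (O − E)² / E
  tall red-fruited: (592 − 612.5625)² / 612.5625 = 0.6902
  tall yellow-fruited: (191 − 204.1875)² / 204.1875 = 0.8517
  dwarf red-fruited: (216 − 204.1875)² / 204.1875 = 0.6834
  dwarf yellow-fruited: (90 − 68.0625)² / 68.0625 = 7.0708
χ² = 0.6902 + 0.8517 + 0.6834 + 7.0708 = 9.2961 ≈ 9.296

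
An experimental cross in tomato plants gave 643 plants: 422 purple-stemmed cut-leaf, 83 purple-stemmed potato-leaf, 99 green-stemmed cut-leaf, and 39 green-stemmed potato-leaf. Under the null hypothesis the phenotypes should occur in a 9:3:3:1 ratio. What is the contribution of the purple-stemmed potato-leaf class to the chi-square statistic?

The 9:3:3:1 ratio has 16 parts, so with N = 643 the expected counts are:
  purple-stemmed cut-leaf: 643 × 9/16 = 361.6875
  purple-stemmed potato-leaf: 643 × 3/16 = 120.5625
  green-stemmed cut-leaf: 643 × 3/16 = 120.5625
  green-stemmed potato-leaf: 643 × 1/16 = 40.1875
Contribution of purple-stemmed potato-leaf: (83 − 120.5625)² / 120.5625 = 11.7030

11.703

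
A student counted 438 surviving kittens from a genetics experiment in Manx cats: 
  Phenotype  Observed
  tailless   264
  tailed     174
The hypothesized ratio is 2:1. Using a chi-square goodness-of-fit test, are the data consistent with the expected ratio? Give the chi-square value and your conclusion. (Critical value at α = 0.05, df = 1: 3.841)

8.055; not consistent

Expected counts for N = 438 under a 2:1 ratio (total parts = 3):
  tailless: 438 × 2/3 = 292
  tailed: 438 × 1/3 = 146
χ² = Σ (O − E)² / E
  tailless: (264 − 292)² / 292 = 2.6849
  tailed: (174 − 146)² / 146 = 5.3699
χ² = 2.6849 + 5.3699 = 8.0548 ≈ 8.055
Degrees of freedom = 2 − 1 = 1; critical value at α = 0.05 is 3.841.
Since 8.055 > 3.841, we reject the null hypothesis — the data do not fit the 2:1 ratio.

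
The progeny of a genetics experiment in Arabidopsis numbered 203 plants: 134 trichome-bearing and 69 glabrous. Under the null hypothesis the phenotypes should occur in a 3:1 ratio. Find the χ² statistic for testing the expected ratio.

The 3:1 ratio has 4 parts, so with N = 203 the expected counts are:
  trichome-bearing: 203 × 3/4 = 152.25
  glabrous: 203 × 1/4 = 50.75
χ² = Σ (O − E)² / E
  trichome-bearing: (134 − 152.25)² / 152.25 = 2.1876
  glabrous: (69 − 50.75)² / 50.75 = 6.5628
χ² = 2.1876 + 6.5628 = 8.7504 ≈ 8.750

8.750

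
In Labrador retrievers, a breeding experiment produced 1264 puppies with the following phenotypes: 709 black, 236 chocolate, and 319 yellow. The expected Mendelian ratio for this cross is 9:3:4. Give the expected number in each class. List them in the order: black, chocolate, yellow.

711, 237, 316

The 9:3:4 ratio has 16 parts, so with N = 1264 the expected counts are:
  black: 1264 × 9/16 = 711
  chocolate: 1264 × 3/16 = 237
  yellow: 1264 × 4/16 = 316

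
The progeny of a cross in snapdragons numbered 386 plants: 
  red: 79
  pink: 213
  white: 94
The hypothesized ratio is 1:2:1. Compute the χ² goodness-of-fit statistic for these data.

5.311

The 1:2:1 ratio has 4 parts, so with N = 386 the expected counts are:
  red: 386 × 1/4 = 96.5
  pink: 386 × 2/4 = 193
  white: 386 × 1/4 = 96.5
χ² = Σ (O − E)² / E
  red: (79 − 96.5)² / 96.5 = 3.1736
  pink: (213 − 193)² / 193 = 2.0725
  white: (94 − 96.5)² / 96.5 = 0.0648
χ² = 3.1736 + 2.0725 + 0.0648 = 5.3109 ≈ 5.311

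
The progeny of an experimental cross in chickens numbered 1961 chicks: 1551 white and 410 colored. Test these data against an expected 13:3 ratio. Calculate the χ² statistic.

The 13:3 ratio has 16 parts, so with N = 1961 the expected counts are:
  white: 1961 × 13/16 = 1593.3125
  colored: 1961 × 3/16 = 367.6875
χ² = Σ (O − E)² / E
  white: (1551 − 1593.3125)² / 1593.3125 = 1.1237
  colored: (410 − 367.6875)² / 367.6875 = 4.8692
χ² = 1.1237 + 4.8692 = 5.9929 ≈ 5.993

5.993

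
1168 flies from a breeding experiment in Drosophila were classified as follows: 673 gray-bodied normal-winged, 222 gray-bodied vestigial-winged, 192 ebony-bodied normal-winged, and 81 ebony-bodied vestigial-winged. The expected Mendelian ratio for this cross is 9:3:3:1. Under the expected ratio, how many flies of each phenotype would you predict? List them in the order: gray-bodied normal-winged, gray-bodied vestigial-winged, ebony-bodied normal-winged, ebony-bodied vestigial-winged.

657, 219, 219, 73

Expected counts for N = 1168 under a 9:3:3:1 ratio (total parts = 16):
  gray-bodied normal-winged: 1168 × 9/16 = 657
  gray-bodied vestigial-winged: 1168 × 3/16 = 219
  ebony-bodied normal-winged: 1168 × 3/16 = 219
  ebony-bodied vestigial-winged: 1168 × 1/16 = 73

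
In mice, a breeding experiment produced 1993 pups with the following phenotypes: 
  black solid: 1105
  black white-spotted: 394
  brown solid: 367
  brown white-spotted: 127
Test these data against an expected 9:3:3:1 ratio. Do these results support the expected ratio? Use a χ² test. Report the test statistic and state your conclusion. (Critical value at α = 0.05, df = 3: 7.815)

1.502; consistent

Expected counts for N = 1993 under a 9:3:3:1 ratio (total parts = 16):
  black solid: 1993 × 9/16 = 1121.0625
  black white-spotted: 1993 × 3/16 = 373.6875
  brown solid: 1993 × 3/16 = 373.6875
  brown white-spotted: 1993 × 1/16 = 124.5625
χ² = Σ (O − E)² / E
  black solid: (1105 − 1121.0625)² / 1121.0625 = 0.2301
  black white-spotted: (394 − 373.6875)² / 373.6875 = 1.1041
  brown solid: (367 − 373.6875)² / 373.6875 = 0.1197
  brown white-spotted: (127 − 124.5625)² / 124.5625 = 0.0477
χ² = 0.2301 + 1.1041 + 0.1197 + 0.0477 = 1.5016 ≈ 1.502
Degrees of freedom = 4 − 1 = 3; critical value at α = 0.05 is 7.815.
Since 1.502 < 7.815, we fail to reject the null hypothesis — the data are consistent with the 9:3:3:1 ratio.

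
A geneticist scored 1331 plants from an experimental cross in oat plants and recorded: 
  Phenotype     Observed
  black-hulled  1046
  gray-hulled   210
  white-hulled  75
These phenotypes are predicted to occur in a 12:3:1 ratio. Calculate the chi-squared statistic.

9.362

The 12:3:1 ratio has 16 parts, so with N = 1331 the expected counts are:
  black-hulled: 1331 × 12/16 = 998.25
  gray-hulled: 1331 × 3/16 = 249.5625
  white-hulled: 1331 × 1/16 = 83.1875
χ² = Σ (O − E)² / E
  black-hulled: (1046 − 998.25)² / 998.25 = 2.2841
  gray-hulled: (210 − 249.5625)² / 249.5625 = 6.2717
  white-hulled: (75 − 83.1875)² / 83.1875 = 0.8058
χ² = 2.2841 + 6.2717 + 0.8058 = 9.3616 ≈ 9.362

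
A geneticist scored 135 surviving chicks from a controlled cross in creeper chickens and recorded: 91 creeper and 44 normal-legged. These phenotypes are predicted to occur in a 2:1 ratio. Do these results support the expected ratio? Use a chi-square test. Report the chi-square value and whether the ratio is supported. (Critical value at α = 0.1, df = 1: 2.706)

Under the 2:1 hypothesis (Σ ratio = 3, N = 135):
  creeper: 135 × 2/3 = 90
  normal-legged: 135 × 1/3 = 45
χ² = Σ (O − E)² / E
  creeper: (91 − 90)² / 90 = 0.0111
  normal-legged: (44 − 45)² / 45 = 0.0222
χ² = 0.0111 + 0.0222 = 0.0333 ≈ 0.033
Degrees of freedom = 2 − 1 = 1; critical value at α = 0.1 is 2.706.
Since 0.033 < 2.706, we fail to reject the null hypothesis — the data are consistent with the 2:1 ratio.

0.033; consistent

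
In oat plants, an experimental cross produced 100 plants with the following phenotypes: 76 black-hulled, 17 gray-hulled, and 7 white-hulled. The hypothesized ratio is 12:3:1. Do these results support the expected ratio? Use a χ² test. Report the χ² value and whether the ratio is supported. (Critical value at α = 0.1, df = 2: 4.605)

0.267; consistent

Total ratio parts = 16. Expected numbers out of 100:
  black-hulled: 100 × 12/16 = 75
  gray-hulled: 100 × 3/16 = 18.75
  white-hulled: 100 × 1/16 = 6.25
χ² = Σ (O − E)² / E
  black-hulled: (76 − 75)² / 75 = 0.0133
  gray-hulled: (17 − 18.75)² / 18.75 = 0.1633
  white-hulled: (7 − 6.25)² / 6.25 = 0.0900
χ² = 0.0133 + 0.1633 + 0.0900 = 0.2666 ≈ 0.267
Degrees of freedom = 3 − 1 = 2; critical value at α = 0.1 is 4.605.
Since 0.267 < 4.605, we fail to reject the null hypothesis — the data are consistent with the 12:3:1 ratio.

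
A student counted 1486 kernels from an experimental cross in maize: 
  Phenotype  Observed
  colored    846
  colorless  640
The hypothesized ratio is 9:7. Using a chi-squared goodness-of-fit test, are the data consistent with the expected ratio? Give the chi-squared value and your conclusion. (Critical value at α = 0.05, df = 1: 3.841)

Under the 9:7 hypothesis (Σ ratio = 16, N = 1486):
  colored: 1486 × 9/16 = 835.875
  colorless: 1486 × 7/16 = 650.125
χ² = Σ (O − E)² / E
  colored: (846 − 835.875)² / 835.875 = 0.1226
  colorless: (640 − 650.125)² / 650.125 = 0.1577
χ² = 0.1226 + 0.1577 = 0.2803 ≈ 0.280
Degrees of freedom = 2 − 1 = 1; critical value at α = 0.05 is 3.841.
Since 0.280 < 3.841, we fail to reject the null hypothesis — the data are consistent with the 9:7 ratio.

0.280; consistent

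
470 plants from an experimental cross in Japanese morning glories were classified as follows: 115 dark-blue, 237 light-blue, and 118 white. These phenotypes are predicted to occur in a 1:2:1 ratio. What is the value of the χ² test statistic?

0.072

The 1:2:1 ratio has 4 parts, so with N = 470 the expected counts are:
  dark-blue: 470 × 1/4 = 117.5
  light-blue: 470 × 2/4 = 235
  white: 470 × 1/4 = 117.5
χ² = Σ (O − E)² / E
  dark-blue: (115 − 117.5)² / 117.5 = 0.0532
  light-blue: (237 − 235)² / 235 = 0.0170
  white: (118 − 117.5)² / 117.5 = 0.0021
χ² = 0.0532 + 0.0170 + 0.0021 = 0.0723 ≈ 0.072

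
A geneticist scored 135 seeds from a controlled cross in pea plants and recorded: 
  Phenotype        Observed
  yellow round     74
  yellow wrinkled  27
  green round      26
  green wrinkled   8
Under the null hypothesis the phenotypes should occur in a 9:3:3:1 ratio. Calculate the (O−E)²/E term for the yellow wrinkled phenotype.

0.113

Total ratio parts = 16. Expected numbers out of 135:
  yellow round: 135 × 9/16 = 75.9375
  yellow wrinkled: 135 × 3/16 = 25.3125
  green round: 135 × 3/16 = 25.3125
  green wrinkled: 135 × 1/16 = 8.4375
Contribution of yellow wrinkled: (27 − 25.3125)² / 25.3125 = 0.1125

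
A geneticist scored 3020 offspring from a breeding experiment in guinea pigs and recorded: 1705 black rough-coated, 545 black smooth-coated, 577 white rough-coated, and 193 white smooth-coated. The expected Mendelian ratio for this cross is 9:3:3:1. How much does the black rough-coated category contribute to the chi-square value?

Under the 9:3:3:1 hypothesis (Σ ratio = 16, N = 3020):
  black rough-coated: 3020 × 9/16 = 1698.75
  black smooth-coated: 3020 × 3/16 = 566.25
  white rough-coated: 3020 × 3/16 = 566.25
  white smooth-coated: 3020 × 1/16 = 188.75
Contribution of black rough-coated: (1705 − 1698.75)² / 1698.75 = 0.0230

0.023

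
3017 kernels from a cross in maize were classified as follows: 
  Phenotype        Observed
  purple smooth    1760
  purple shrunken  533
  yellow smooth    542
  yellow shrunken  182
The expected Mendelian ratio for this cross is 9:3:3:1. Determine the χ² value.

Total ratio parts = 16. Expected numbers out of 3017:
  purple smooth: 3017 × 9/16 = 1697.0625
  purple shrunken: 3017 × 3/16 = 565.6875
  yellow smooth: 3017 × 3/16 = 565.6875
  yellow shrunken: 3017 × 1/16 = 188.5625
χ² = Σ (O − E)² / E
  purple smooth: (1760 − 1697.0625)² / 1697.0625 = 2.3341
  purple shrunken: (533 − 565.6875)² / 565.6875 = 1.8888
  yellow smooth: (542 − 565.6875)² / 565.6875 = 0.9919
  yellow shrunken: (182 − 188.5625)² / 188.5625 = 0.2284
χ² = 2.3341 + 1.8888 + 0.9919 + 0.2284 = 5.4432 ≈ 5.443

5.443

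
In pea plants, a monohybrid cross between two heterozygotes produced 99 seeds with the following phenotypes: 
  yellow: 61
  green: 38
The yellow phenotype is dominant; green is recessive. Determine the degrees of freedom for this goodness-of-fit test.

For a monohybrid cross between heterozygotes with complete dominance, the expected phenotypic ratio is 3:1.
A goodness-of-fit test with 2 phenotype classes has df = 2 − 1 = 1.

1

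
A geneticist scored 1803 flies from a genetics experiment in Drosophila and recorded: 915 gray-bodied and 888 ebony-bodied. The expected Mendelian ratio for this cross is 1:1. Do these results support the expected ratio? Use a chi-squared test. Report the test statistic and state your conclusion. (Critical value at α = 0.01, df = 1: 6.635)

0.404; consistent

Expected counts for N = 1803 under a 1:1 ratio (total parts = 2):
  gray-bodied: 1803 × 1/2 = 901.5
  ebony-bodied: 1803 × 1/2 = 901.5
χ² = Σ (O − E)² / E
  gray-bodied: (915 − 901.5)² / 901.5 = 0.2022
  ebony-bodied: (888 − 901.5)² / 901.5 = 0.2022
χ² = 0.2022 + 0.2022 = 0.4044 ≈ 0.404
Degrees of freedom = 2 − 1 = 1; critical value at α = 0.01 is 6.635.
Since 0.404 < 6.635, we fail to reject the null hypothesis — the data are consistent with the 1:1 ratio.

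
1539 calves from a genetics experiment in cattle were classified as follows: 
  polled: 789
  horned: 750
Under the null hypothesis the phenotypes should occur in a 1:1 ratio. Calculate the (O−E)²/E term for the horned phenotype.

0.494

The 1:1 ratio has 2 parts, so with N = 1539 the expected counts are:
  polled: 1539 × 1/2 = 769.5
  horned: 1539 × 1/2 = 769.5
Contribution of horned: (750 − 769.5)² / 769.5 = 0.4942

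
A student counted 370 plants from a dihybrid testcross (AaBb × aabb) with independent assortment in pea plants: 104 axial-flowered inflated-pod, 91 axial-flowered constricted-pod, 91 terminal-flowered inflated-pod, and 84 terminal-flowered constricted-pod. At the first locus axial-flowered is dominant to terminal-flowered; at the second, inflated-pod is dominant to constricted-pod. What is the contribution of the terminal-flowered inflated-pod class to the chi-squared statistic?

0.024

A dihybrid testcross with independent assortment gives a 1:1:1:1 ratio.
Total ratio parts = 4. Expected numbers out of 370:
  axial-flowered inflated-pod: 370 × 1/4 = 92.5
  axial-flowered constricted-pod: 370 × 1/4 = 92.5
  terminal-flowered inflated-pod: 370 × 1/4 = 92.5
  terminal-flowered constricted-pod: 370 × 1/4 = 92.5
Contribution of terminal-flowered inflated-pod: (91 − 92.5)² / 92.5 = 0.0243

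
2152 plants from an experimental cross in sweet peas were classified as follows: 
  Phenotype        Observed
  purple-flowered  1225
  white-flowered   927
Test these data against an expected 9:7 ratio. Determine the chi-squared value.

The 9:7 ratio has 16 parts, so with N = 2152 the expected counts are:
  purple-flowered: 2152 × 9/16 = 1210.5
  white-flowered: 2152 × 7/16 = 941.5
χ² = Σ (O − E)² / E
  purple-flowered: (1225 − 1210.5)² / 1210.5 = 0.1737
  white-flowered: (927 − 941.5)² / 941.5 = 0.2233
χ² = 0.1737 + 0.2233 = 0.397

0.397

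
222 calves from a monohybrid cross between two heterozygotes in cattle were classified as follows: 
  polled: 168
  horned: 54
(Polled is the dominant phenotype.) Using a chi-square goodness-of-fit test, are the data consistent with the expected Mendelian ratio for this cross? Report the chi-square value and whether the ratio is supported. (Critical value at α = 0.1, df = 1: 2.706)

For a monohybrid cross between heterozygotes with complete dominance, the expected phenotypic ratio is 3:1.
Expected counts for N = 222 under a 3:1 ratio (total parts = 4):
  polled: 222 × 3/4 = 166.5
  horned: 222 × 1/4 = 55.5
χ² = Σ (O − E)² / E
  polled: (168 − 166.5)² / 166.5 = 0.0135
  horned: (54 − 55.5)² / 55.5 = 0.0405
χ² = 0.0135 + 0.0405 = 0.054
Degrees of freedom = 2 − 1 = 1; critical value at α = 0.1 is 2.706.
Since 0.054 < 2.706, we fail to reject the null hypothesis — the data are consistent with the 3:1 ratio.

0.054; consistent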